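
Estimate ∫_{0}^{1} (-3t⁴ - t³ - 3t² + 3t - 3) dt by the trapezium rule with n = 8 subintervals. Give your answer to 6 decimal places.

-3.377319

h = (1 − 0)/8 = 0.125.
Nodes t₀,…,t₈ = 0, 0.125, 0.25, 0.375, 0.5, 0.625, 0.75, 0.875, 1.
f(t) = -3t⁴ - t³ - 3t² + 3t - 3: f₀=-3, f₁=-2.674560546875, f₂=-2.46484375, f₃=-2.408935546875, f₄=-2.5625, f₅=-2.998779296875, f₆=-3.80859375, f₇=-5.100341796875, f₈=-7.
(h/2)·[f₀ + 2f₁ + 2f₂ + 2f₃ + 2f₄ + 2f₅ + 2f₆ + 2f₇ + f₈] = 0.0625·(-54.037109375) = -3.377319.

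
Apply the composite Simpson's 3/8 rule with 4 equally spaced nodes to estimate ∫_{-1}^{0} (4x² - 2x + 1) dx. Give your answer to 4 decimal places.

h = (0 − (-1))/3 = 0.333333.
Nodes x₀,…,x₃ = -1, -0.666667, -0.333333, 0.
f(x) = 4x² - 2x + 1: f₀=7, f₁=4.111111, f₂=2.111111, f₃=1.
(3h/8)·[f₀ + 3f₁ + 3f₂ + f₃] = 0.125·(26.666667) = 3.3333.

3.3333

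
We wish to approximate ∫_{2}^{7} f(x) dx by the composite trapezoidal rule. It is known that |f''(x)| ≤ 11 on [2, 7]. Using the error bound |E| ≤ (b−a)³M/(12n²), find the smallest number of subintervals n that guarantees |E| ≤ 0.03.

Need 1375/(12n²) ≤ 0.03.
n² ≥ 1375/(12·0.03) = 3819.44 ⇒ n ≥ 61.8017, so the smallest n is 62.

62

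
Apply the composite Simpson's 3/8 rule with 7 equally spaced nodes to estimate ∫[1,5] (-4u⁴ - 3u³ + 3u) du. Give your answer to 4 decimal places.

h = (5 − 1)/6 = 0.666667.
Nodes u₀,…,u₆ = 1, 1.666667, 2.333333, 3, 3.666667, 4.333333, 5.
f(u) = -4u⁴ - 3u³ + 3u: f₀=-4, f₁=-39.753086, f₂=-149.679012, f₃=-396, f₄=-859.901235, f₅=-1641.530864, f₆=-2860.
(3h/8)·[f₀ + 3f₁ + 3f₂ + 2f₃ + 3f₄ + 3f₅ + f₆] = 0.25·(-11728.592593) = -2932.1481.

-2932.1481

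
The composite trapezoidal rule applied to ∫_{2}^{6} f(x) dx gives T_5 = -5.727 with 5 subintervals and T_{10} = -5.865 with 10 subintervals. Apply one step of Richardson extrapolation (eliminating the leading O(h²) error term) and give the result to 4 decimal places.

-5.9110

R = (4·T_{10} − T_5) / 3 = (4·(-5.865) − (-5.727))/3 = (-17.733)/3 = -5.9110.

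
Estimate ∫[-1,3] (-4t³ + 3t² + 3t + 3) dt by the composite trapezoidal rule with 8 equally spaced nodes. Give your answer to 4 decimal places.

-29.9592

h = (3 − (-1))/7 = 0.571429.
Nodes t₀,…,t₇ = -1, -0.428571, 0.142857, 0.714286, 1.285714, 1.857143, 2.428571, 3.
f(t) = -4t³ + 3t² + 3t + 3: f₀=7, f₁=2.580175, f₂=3.478134, f₃=5.215743, f₄=3.314869, f₅=-6.702624, f₆=-29.314869, f₇=-69.
(h/2)·[f₀ + 2f₁ + 2f₂ + 2f₃ + 2f₄ + 2f₅ + 2f₆ + f₇] = 0.285714·(-104.857143) = -29.9592.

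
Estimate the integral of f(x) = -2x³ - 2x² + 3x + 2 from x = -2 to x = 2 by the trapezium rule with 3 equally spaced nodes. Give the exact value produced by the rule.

h = (2 − (-2))/2 = 2.
Nodes x₀,…,x₂ = -2, 0, 2.
f(x) = -2x³ - 2x² + 3x + 2: f₀=4, f₁=2, f₂=-16.
(h/2)·[f₀ + 2f₁ + f₂] = 1·(-8) = -8.

-8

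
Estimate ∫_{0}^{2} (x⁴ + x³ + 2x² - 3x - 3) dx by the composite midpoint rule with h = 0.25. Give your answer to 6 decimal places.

3.598145

h = (2 − 0)/8 = 0.25.
Midpoints m₁,…,m₈ = 0.125, 0.375, 0.625, 0.875, 1.125, 1.375, 1.625, 1.875.
f(m₁)=-3.341552734375, f(m₂)=-3.771240234375, f(m₃)=-3.697021484375, f(m₄)=-2.837646484375, f(m₅)=-0.818115234375, f(m₆)=2.830322265625, f(m₇)=8.670166015625, f(m₈)=17.357666015625.
h·[f(m₁) + f(m₂) + f(m₃) + f(m₄) + f(m₅) + f(m₆) + f(m₇) + f(m₈)] = 0.25·(14.392578125) = 3.598145.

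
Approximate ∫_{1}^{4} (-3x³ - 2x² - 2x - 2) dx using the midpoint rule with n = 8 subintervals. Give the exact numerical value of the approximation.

-253.388671875

h = (4 − 1)/8 = 0.375.
Midpoints m₁,…,m₈ = 1.1875, 1.5625, 1.9375, 2.3125, 2.6875, 3.0625, 3.4375, 3.8125.
f(m₁)=-12.218994140625, f(m₂)=-21.451904296875, f(m₃)=-35.202392578125, f(m₄)=-54.419677734375, f(m₅)=-80.052978515625, f(m₆)=-113.051513671875, f(m₇)=-154.364501953125, f(m₈)=-204.941162109375.
h·[f(m₁) + f(m₂) + f(m₃) + f(m₄) + f(m₅) + f(m₆) + f(m₇) + f(m₈)] = 0.375·(-675.703125) = -253.388671875.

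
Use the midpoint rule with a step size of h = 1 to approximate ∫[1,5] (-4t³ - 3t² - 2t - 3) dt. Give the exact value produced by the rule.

h = (5 − 1)/4 = 1.
Midpoints m₁,…,m₄ = 1.5, 2.5, 3.5, 4.5.
f(m₁)=-26.25, f(m₂)=-89.25, f(m₃)=-218.25, f(m₄)=-437.25.
h·[f(m₁) + f(m₂) + f(m₃) + f(m₄)] = 1·(-771) = -771.

-771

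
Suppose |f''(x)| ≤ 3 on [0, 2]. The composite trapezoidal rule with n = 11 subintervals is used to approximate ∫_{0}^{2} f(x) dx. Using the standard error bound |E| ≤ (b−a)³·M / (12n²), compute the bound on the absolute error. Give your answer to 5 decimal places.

|E| ≤ (2)³·3 / (12·11²) = 24/1452 = 0.01653.

0.01653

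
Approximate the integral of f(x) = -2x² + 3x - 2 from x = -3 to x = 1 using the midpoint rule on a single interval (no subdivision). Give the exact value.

M = (b−a)·f(-1) = 4·(-7) = -28.

-28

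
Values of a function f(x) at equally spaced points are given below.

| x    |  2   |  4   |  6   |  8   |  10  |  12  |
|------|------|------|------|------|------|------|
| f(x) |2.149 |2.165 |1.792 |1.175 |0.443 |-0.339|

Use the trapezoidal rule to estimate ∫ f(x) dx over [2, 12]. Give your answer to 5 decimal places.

12.96000

h = 2, n = 5.
(h/2)·[y₀ + 2y₁ + 2y₂ + 2y₃ + 2y₄ + y₅] = 1·(12.960) = 12.96000.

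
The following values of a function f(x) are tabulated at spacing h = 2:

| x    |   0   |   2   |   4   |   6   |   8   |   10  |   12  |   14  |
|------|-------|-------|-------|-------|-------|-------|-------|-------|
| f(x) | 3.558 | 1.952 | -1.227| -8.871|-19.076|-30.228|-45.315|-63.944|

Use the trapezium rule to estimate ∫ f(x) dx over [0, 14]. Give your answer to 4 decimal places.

-265.9160

h = 2, n = 7.
(h/2)·[y₀ + 2y₁ + 2y₂ + 2y₃ + 2y₄ + 2y₅ + 2y₆ + y₇] = 1·(-265.916) = -265.9160.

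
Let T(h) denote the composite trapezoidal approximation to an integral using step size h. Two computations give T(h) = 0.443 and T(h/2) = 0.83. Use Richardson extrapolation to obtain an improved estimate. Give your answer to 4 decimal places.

0.9590

R = (4·T(h/2) − T(h)) / 3 = (4·0.83 − 0.443)/3 = (2.877)/3 = 0.9590.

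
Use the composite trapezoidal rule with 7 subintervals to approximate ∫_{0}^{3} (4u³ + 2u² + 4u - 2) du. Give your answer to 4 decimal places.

h = (3 − 0)/7 = 0.428571.
Nodes u₀,…,u₇ = 0, 0.428571, 0.857143, 1.285714, 1.714286, 2.142857, 2.571429, 3.
f(u) = 4u³ + 2u² + 4u - 2: f₀=-2, f₁=0.396501, f₂=5.416910, f₃=14.950437, f₄=30.886297, f₅=55.113703, f₆=89.521866, f₇=136.
(h/2)·[f₀ + 2f₁ + 2f₂ + 2f₃ + 2f₄ + 2f₅ + 2f₆ + f₇] = 0.214286·(526.571429) = 112.8367.

112.8367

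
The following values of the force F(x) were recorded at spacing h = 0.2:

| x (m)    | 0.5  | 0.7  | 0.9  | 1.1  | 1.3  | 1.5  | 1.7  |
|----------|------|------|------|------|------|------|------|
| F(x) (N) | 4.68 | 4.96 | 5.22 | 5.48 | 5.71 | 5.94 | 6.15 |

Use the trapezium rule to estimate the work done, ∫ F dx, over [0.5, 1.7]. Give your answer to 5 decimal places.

6.54500

h = 0.2, n = 6.
(h/2)·[y₀ + 2y₁ + 2y₂ + 2y₃ + 2y₄ + 2y₅ + y₆] = 0.1·(65.45) = 6.54500.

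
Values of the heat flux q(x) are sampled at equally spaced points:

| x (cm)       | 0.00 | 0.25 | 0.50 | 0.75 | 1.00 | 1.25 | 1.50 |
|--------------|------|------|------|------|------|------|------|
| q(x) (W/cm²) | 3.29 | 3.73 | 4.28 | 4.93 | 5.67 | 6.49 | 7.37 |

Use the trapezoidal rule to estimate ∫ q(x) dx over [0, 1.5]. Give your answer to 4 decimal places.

h = 0.25, n = 6.
(h/2)·[y₀ + 2y₁ + 2y₂ + 2y₃ + 2y₄ + 2y₅ + y₆] = 0.125·(60.86) = 7.6075.

7.6075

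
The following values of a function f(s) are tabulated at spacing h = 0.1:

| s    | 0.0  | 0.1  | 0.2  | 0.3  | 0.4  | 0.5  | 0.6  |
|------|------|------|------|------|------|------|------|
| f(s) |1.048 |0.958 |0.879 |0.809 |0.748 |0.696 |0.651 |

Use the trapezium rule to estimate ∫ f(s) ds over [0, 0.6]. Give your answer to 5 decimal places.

0.49395

h = 0.1, n = 6.
(h/2)·[y₀ + 2y₁ + 2y₂ + 2y₃ + 2y₄ + 2y₅ + y₆] = 0.05·(9.879) = 0.49395.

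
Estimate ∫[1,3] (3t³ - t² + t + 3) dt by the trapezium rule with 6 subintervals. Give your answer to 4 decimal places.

61.9630

h = (3 − 1)/6 = 0.333333.
Nodes t₀,…,t₆ = 1, 1.333333, 1.666667, 2, 2.333333, 2.666667, 3.
f(t) = 3t³ - t² + t + 3: f₀=6, f₁=9.666667, f₂=15.777778, f₃=25, f₄=38, f₅=55.444444, f₆=78.
(h/2)·[f₀ + 2f₁ + 2f₂ + 2f₃ + 2f₄ + 2f₅ + f₆] = 0.166667·(371.777778) = 61.9630.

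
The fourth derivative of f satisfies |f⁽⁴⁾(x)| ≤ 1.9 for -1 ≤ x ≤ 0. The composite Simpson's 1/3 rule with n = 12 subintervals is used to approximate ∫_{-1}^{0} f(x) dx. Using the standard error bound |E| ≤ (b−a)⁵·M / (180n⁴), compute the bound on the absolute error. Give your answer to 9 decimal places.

0.000000509

|E| ≤ (1)⁵·1.9 / (180·12⁴) = 1.9/3732480 = 0.000000509.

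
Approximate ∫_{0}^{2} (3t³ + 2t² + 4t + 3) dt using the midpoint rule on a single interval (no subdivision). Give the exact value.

24

M = (b−a)·f(1) = 2·(12) = 24.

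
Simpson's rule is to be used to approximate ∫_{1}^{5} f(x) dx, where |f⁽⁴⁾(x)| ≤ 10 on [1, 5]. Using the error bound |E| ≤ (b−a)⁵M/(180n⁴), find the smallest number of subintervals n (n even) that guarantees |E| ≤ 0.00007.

32

Need 10240/(180n⁴) ≤ 0.00007.
n⁴ ≥ 10240/(180·0.00007) = 812698 ⇒ n ≥ 30.0250, so the smallest even n is 32. (n must be even for Simpson's rule.)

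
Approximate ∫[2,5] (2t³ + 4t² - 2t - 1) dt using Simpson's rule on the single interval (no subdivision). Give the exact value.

S = (b−a)/6 · [f(2) + 4f(3.5) + f(5)] = 0.5·[27 + 4·126.75 + 339] = 436.5.

436.5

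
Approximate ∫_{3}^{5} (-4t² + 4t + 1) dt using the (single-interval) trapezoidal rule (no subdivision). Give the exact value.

T = (b−a)/2 · [f(3) + f(5)] = 1·[(-23) + (-79)] = -102.

-102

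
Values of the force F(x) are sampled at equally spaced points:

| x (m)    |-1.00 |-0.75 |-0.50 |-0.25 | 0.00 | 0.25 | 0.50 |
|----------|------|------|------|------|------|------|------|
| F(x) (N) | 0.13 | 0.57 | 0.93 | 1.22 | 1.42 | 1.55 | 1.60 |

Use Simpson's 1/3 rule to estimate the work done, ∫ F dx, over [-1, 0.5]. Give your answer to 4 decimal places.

1.6492

h = 0.25, n = 6.
(h/3)·[y₀ + 4y₁ + 2y₂ + 4y₃ + 2y₄ + 4y₅ + y₆] = 0.083333·(19.79) = 1.6492.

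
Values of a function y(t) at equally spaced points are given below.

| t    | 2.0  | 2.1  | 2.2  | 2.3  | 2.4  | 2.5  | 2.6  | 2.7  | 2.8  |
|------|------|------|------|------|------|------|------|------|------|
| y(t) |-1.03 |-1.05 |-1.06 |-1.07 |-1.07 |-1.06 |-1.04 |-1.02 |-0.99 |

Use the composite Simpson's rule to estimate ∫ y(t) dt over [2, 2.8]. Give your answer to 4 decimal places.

-0.8387

h = 0.1, n = 8.
(h/3)·[y₀ + 4y₁ + 2y₂ + 4y₃ + 2y₄ + 4y₅ + 2y₆ + 4y₇ + y₈] = 0.033333·(-25.16) = -0.8387.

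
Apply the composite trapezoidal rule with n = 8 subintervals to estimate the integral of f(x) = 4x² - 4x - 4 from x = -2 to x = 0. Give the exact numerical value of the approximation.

h = (0 − (-2))/8 = 0.25.
Nodes x₀,…,x₈ = -2, -1.75, -1.5, -1.25, -1, -0.75, -0.5, -0.25, 0.
f(x) = 4x² - 4x - 4: f₀=20, f₁=15.25, f₂=11, f₃=7.25, f₄=4, f₅=1.25, f₆=-1, f₇=-2.75, f₈=-4.
(h/2)·[f₀ + 2f₁ + 2f₂ + 2f₃ + 2f₄ + 2f₅ + 2f₆ + 2f₇ + f₈] = 0.125·(86) = 10.75.

10.75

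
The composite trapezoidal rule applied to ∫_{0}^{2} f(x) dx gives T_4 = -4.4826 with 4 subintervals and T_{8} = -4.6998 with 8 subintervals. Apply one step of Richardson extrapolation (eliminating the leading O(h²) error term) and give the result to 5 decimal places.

R = (4·T_{8} − T_4) / 3 = (4·(-4.6998) − (-4.4826))/3 = (-14.3166)/3 = -4.77220.

-4.77220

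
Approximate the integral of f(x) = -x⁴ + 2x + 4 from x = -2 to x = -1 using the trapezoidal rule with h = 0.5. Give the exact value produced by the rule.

h = (-1 − (-2))/2 = 0.5.
Nodes x₀,…,x₂ = -2, -1.5, -1.
f(x) = -x⁴ + 2x + 4: f₀=-16, f₁=-4.0625, f₂=1.
(h/2)·[f₀ + 2f₁ + f₂] = 0.25·(-23.125) = -5.78125.

-5.78125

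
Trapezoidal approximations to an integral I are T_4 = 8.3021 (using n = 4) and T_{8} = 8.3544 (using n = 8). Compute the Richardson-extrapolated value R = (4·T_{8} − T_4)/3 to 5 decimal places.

R = (4·T_{8} − T_4) / 3 = (4·8.3544 − 8.3021)/3 = (25.1155)/3 = 8.37183.

8.37183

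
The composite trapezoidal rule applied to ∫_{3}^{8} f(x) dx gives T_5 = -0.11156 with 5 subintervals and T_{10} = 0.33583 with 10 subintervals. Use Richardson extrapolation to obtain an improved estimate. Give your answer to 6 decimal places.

R = (4·T_{10} − T_5) / 3 = (4·0.33583 − (-0.11156))/3 = (1.45488)/3 = 0.484960.

0.484960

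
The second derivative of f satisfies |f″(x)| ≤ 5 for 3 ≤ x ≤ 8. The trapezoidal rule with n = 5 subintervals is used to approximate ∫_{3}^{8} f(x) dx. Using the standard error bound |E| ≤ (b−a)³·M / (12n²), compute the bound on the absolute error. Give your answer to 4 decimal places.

2.0833

|E| ≤ (5)³·5 / (12·5²) = 625/300 = 2.0833.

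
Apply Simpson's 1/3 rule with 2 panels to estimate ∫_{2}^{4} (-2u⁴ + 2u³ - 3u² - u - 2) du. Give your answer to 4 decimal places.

h = (4 − 2)/2 = 1.
Nodes u₀,…,u₂ = 2, 3, 4.
f(u) = -2u⁴ + 2u³ - 3u² - u - 2: f₀=-32, f₁=-140, f₂=-438.
(h/3)·[f₀ + 4f₁ + f₂] = 0.333333·(-1030) = -343.3333.

-343.3333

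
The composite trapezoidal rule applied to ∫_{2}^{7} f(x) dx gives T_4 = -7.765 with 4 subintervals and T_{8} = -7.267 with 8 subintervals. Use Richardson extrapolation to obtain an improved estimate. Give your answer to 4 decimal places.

-7.1010

R = (4·T_{8} − T_4) / 3 = (4·(-7.267) − (-7.765))/3 = (-21.303)/3 = -7.1010.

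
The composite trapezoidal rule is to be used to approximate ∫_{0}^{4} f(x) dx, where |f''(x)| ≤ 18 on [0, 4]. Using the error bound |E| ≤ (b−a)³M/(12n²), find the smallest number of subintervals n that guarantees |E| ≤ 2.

7

Need 1152/(12n²) ≤ 2.
n² ≥ 1152/(12·2) = 48 ⇒ n ≥ 6.9282, so the smallest n is 7.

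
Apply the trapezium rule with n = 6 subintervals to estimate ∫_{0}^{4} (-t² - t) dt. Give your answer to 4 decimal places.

-29.6296

h = (4 − 0)/6 = 0.666667.
Nodes t₀,…,t₆ = 0, 0.666667, 1.333333, 2, 2.666667, 3.333333, 4.
f(t) = -t² - t: f₀=0, f₁=-1.111111, f₂=-3.111111, f₃=-6, f₄=-9.777778, f₅=-14.444444, f₆=-20.
(h/2)·[f₀ + 2f₁ + 2f₂ + 2f₃ + 2f₄ + 2f₅ + f₆] = 0.333333·(-88.888889) = -29.6296.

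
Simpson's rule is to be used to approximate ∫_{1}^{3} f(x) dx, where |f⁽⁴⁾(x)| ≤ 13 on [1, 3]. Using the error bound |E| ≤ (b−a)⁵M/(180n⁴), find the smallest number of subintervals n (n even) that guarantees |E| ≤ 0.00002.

Need 416/(180n⁴) ≤ 0.00002.
n⁴ ≥ 416/(180·0.00002) = 115556 ⇒ n ≥ 18.4373, so the smallest even n is 20. (n must be even for Simpson's rule.)

20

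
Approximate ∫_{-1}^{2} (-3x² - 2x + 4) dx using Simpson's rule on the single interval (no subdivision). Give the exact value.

S = (b−a)/6 · [f(-1) + 4f(0.5) + f(2)] = 0.5·[3 + 4·2.25 + (-12)] = 0.

0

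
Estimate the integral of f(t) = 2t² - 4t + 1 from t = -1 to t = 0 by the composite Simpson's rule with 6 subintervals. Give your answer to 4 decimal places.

3.6667

h = (0 − (-1))/6 = 0.166667.
Nodes t₀,…,t₆ = -1, -0.833333, -0.666667, -0.5, -0.333333, -0.166667, 0.
f(t) = 2t² - 4t + 1: f₀=7, f₁=5.722222, f₂=4.555556, f₃=3.5, f₄=2.555556, f₅=1.722222, f₆=1.
(h/3)·[f₀ + 4f₁ + 2f₂ + 4f₃ + 2f₄ + 4f₅ + f₆] = 0.055556·(66) = 3.6667.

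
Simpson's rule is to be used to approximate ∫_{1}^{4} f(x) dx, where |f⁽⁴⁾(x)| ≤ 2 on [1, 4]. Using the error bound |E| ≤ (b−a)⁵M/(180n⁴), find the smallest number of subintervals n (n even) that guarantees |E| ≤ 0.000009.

24

Need 486/(180n⁴) ≤ 0.000009.
n⁴ ≥ 486/(180·0.000009) = 300000 ⇒ n ≥ 23.4035, so the smallest even n is 24. (n must be even for Simpson's rule.)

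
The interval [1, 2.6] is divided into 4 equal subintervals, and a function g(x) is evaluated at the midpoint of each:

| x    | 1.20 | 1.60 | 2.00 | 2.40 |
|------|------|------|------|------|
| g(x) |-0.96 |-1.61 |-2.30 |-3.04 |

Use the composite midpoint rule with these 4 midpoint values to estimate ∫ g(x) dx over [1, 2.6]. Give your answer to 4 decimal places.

-3.1640

h = 0.4, n = 4.
h·[y(m₁) + y(m₂) + y(m₃) + y(m₄)] = 0.4·(-7.91) = -3.1640.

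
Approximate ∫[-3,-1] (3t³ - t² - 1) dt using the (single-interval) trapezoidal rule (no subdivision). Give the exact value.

T = (b−a)/2 · [f(-3) + f(-1)] = 1·[(-91) + (-5)] = -96.

-96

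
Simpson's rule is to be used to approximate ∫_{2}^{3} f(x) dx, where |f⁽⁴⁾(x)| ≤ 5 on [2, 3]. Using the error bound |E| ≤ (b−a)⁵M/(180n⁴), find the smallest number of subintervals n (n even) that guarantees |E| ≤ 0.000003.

Need 5/(180n⁴) ≤ 0.000003.
n⁴ ≥ 5/(180·0.000003) = 9259.26 ⇒ n ≥ 9.8094, so the smallest even n is 10. (n must be even for Simpson's rule.)

10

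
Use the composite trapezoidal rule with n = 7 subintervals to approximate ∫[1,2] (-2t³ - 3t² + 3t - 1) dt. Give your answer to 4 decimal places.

-11.0408

h = (2 − 1)/7 = 0.142857.
Nodes t₀,…,t₇ = 1, 1.142857, 1.285714, 1.428571, 1.571429, 1.714286, 1.857143, 2.
f(t) = -2t³ - 3t² + 3t - 1: f₀=-3, f₁=-4.475219, f₂=-6.352770, f₃=-8.667638, f₄=-11.454810, f₅=-14.749271, f₆=-18.586006, f₇=-23.
(h/2)·[f₀ + 2f₁ + 2f₂ + 2f₃ + 2f₄ + 2f₅ + 2f₆ + f₇] = 0.071429·(-154.571429) = -11.0408.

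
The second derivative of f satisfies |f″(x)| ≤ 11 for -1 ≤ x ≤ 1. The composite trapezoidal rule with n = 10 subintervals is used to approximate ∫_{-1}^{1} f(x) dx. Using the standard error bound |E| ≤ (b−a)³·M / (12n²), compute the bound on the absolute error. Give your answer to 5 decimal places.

|E| ≤ (2)³·11 / (12·10²) = 88/1200 = 0.07333.

0.07333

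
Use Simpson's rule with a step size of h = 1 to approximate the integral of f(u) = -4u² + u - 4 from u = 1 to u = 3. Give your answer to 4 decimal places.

h = (3 − 1)/2 = 1.
Nodes u₀,…,u₂ = 1, 2, 3.
f(u) = -4u² + u - 4: f₀=-7, f₁=-18, f₂=-37.
(h/3)·[f₀ + 4f₁ + f₂] = 0.333333·(-116) = -38.6667.

-38.6667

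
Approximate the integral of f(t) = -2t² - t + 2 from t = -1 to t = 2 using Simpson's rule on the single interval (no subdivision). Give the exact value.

S = (b−a)/6 · [f(-1) + 4f(0.5) + f(2)] = 0.5·[1 + 4·1 + (-8)] = -1.5.

-1.5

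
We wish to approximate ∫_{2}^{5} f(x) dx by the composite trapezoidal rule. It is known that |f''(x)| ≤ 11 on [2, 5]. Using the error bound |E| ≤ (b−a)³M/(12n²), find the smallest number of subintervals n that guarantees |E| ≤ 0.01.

Need 297/(12n²) ≤ 0.01.
n² ≥ 297/(12·0.01) = 2475 ⇒ n ≥ 49.7494, so the smallest n is 50.

50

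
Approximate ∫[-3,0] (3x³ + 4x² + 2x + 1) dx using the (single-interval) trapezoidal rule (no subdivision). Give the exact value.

-73.5

T = (b−a)/2 · [f(-3) + f(0)] = 1.5·[(-50) + 1] = -73.5.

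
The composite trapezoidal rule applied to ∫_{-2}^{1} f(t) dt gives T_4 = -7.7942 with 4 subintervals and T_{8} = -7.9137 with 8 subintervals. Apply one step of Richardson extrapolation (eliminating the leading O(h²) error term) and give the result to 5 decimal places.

-7.95353

R = (4·T_{8} − T_4) / 3 = (4·(-7.9137) − (-7.7942))/3 = (-23.8606)/3 = -7.95353.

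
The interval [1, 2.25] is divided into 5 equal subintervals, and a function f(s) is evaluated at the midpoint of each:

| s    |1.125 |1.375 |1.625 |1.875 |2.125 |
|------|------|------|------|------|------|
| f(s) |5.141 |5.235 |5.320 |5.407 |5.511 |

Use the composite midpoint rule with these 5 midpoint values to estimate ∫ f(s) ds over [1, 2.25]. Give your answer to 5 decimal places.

6.65350

h = 0.25, n = 5.
h·[y(m₁) + y(m₂) + y(m₃) + y(m₄) + y(m₅)] = 0.25·(26.614) = 6.65350.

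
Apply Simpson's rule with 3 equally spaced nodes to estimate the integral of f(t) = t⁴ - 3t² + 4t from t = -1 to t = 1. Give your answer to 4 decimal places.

h = (1 − (-1))/2 = 1.
Nodes t₀,…,t₂ = -1, 0, 1.
f(t) = t⁴ - 3t² + 4t: f₀=-6, f₁=0, f₂=2.
(h/3)·[f₀ + 4f₁ + f₂] = 0.333333·(-4) = -1.3333.

-1.3333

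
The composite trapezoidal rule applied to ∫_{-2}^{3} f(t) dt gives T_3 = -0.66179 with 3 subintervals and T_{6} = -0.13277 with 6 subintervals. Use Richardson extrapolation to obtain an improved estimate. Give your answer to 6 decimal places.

0.043570

R = (4·T_{6} − T_3) / 3 = (4·(-0.13277) − (-0.66179))/3 = (0.13071)/3 = 0.043570.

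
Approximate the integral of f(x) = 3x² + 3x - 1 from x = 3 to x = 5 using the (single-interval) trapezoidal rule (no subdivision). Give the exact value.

124

T = (b−a)/2 · [f(3) + f(5)] = 1·[35 + 89] = 124.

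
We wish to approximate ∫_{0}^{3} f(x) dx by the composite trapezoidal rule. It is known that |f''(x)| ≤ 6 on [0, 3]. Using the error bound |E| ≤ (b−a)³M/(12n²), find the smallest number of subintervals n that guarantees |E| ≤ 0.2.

9

Need 162/(12n²) ≤ 0.2.
n² ≥ 162/(12·0.2) = 67.5 ⇒ n ≥ 8.2158, so the smallest n is 9.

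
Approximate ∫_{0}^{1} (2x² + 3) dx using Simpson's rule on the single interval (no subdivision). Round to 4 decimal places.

S = (b−a)/6 · [f(0) + 4f(0.5) + f(1)] = 0.166667·[3 + 4·3.5 + 5] = 3.6667.

3.6667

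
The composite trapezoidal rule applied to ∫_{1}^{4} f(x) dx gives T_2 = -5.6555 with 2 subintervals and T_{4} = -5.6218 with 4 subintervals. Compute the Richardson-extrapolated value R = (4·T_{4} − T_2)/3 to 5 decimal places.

R = (4·T_{4} − T_2) / 3 = (4·(-5.6218) − (-5.6555))/3 = (-16.8317)/3 = -5.61057.

-5.61057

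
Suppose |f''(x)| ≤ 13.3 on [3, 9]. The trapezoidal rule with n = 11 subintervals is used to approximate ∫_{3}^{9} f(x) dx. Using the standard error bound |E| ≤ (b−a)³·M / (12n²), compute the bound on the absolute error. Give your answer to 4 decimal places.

1.9785

|E| ≤ (6)³·13.3 / (12·11²) = 2872.8/1452 = 1.9785.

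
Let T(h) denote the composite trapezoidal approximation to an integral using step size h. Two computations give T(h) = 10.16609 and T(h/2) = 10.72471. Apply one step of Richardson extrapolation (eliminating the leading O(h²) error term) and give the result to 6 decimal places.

R = (4·T(h/2) − T(h)) / 3 = (4·10.72471 − 10.16609)/3 = (32.73275)/3 = 10.910917.

10.910917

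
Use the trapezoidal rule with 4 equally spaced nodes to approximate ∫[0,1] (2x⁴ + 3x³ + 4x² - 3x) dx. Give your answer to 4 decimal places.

1.2140

h = (1 − 0)/3 = 0.333333.
Nodes x₀,…,x₃ = 0, 0.333333, 0.666667, 1.
f(x) = 2x⁴ + 3x³ + 4x² - 3x: f₀=0, f₁=-0.419753, f₂=1.061728, f₃=6.
(h/2)·[f₀ + 2f₁ + 2f₂ + f₃] = 0.166667·(7.283951) = 1.2140.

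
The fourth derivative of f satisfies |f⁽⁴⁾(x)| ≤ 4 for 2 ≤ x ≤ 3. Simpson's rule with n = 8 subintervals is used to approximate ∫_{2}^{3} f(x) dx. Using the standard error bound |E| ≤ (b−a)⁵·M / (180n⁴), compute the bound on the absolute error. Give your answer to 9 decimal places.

0.000005425

|E| ≤ (1)⁵·4 / (180·8⁴) = 4/737280 = 0.000005425.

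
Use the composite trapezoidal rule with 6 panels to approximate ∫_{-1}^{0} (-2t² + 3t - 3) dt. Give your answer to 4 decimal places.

-5.1759

h = (0 − (-1))/6 = 0.166667.
Nodes t₀,…,t₆ = -1, -0.833333, -0.666667, -0.5, -0.333333, -0.166667, 0.
f(t) = -2t² + 3t - 3: f₀=-8, f₁=-6.888889, f₂=-5.888889, f₃=-5, f₄=-4.222222, f₅=-3.555556, f₆=-3.
(h/2)·[f₀ + 2f₁ + 2f₂ + 2f₃ + 2f₄ + 2f₅ + f₆] = 0.083333·(-62.111111) = -5.1759.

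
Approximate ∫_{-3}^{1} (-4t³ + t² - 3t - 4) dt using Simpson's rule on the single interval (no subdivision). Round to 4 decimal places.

S = (b−a)/6 · [f(-3) + 4f(-1) + f(1)] = 0.666667·[122 + 4·4 + (-10)] = 85.3333.

85.3333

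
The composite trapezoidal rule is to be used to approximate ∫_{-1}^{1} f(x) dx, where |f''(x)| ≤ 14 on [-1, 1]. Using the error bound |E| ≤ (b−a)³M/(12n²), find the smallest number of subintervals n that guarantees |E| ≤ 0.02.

22

Need 112/(12n²) ≤ 0.02.
n² ≥ 112/(12·0.02) = 466.667 ⇒ n ≥ 21.6025, so the smallest n is 22.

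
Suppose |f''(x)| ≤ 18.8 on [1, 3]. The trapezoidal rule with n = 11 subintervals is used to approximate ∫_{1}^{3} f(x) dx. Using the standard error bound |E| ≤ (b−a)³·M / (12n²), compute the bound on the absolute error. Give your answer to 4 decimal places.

|E| ≤ (2)³·18.8 / (12·11²) = 150.4/1452 = 0.1036.

0.1036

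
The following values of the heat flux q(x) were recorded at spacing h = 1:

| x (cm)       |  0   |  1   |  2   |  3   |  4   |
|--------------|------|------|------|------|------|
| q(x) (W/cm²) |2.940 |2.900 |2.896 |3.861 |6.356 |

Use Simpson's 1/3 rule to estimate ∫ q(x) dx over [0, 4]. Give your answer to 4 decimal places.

h = 1, n = 4.
(h/3)·[y₀ + 4y₁ + 2y₂ + 4y₃ + y₄] = 0.333333·(42.132) = 14.0440.

14.0440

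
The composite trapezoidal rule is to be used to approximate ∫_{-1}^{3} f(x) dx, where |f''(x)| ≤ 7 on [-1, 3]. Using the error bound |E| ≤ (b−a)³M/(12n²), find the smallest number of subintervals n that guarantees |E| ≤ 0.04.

31

Need 448/(12n²) ≤ 0.04.
n² ≥ 448/(12·0.04) = 933.333 ⇒ n ≥ 30.5505, so the smallest n is 31.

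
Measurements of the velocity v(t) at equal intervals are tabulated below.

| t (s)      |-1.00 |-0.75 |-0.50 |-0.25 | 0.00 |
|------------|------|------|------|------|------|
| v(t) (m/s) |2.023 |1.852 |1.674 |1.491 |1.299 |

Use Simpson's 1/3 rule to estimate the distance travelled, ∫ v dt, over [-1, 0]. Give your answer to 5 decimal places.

1.67017

h = 0.25, n = 4.
(h/3)·[y₀ + 4y₁ + 2y₂ + 4y₃ + y₄] = 0.083333·(20.042) = 1.67017.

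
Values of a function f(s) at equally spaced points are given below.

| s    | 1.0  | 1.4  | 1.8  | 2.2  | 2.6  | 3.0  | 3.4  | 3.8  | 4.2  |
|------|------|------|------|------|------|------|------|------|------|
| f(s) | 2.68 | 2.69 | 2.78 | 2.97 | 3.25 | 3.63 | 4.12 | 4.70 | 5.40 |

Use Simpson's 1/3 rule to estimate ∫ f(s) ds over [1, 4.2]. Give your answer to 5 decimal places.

h = 0.4, n = 8.
(h/3)·[y₀ + 4y₁ + 2y₂ + 4y₃ + 2y₄ + 4y₅ + 2y₆ + 4y₇ + y₈] = 0.133333·(84.34) = 11.24533.

11.24533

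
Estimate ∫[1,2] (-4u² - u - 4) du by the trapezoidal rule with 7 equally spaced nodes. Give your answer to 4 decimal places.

h = (2 − 1)/6 = 0.166667.
Nodes u₀,…,u₆ = 1, 1.166667, 1.333333, 1.5, 1.666667, 1.833333, 2.
f(u) = -4u² - u - 4: f₀=-9, f₁=-10.611111, f₂=-12.444444, f₃=-14.5, f₄=-16.777778, f₅=-19.277778, f₆=-22.
(h/2)·[f₀ + 2f₁ + 2f₂ + 2f₃ + 2f₄ + 2f₅ + f₆] = 0.083333·(-178.222222) = -14.8519.

-14.8519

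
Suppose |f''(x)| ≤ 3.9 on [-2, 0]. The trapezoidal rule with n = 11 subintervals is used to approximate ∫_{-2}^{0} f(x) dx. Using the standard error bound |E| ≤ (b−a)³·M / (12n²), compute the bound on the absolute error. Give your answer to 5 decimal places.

|E| ≤ (2)³·3.9 / (12·11²) = 31.2/1452 = 0.02149.

0.02149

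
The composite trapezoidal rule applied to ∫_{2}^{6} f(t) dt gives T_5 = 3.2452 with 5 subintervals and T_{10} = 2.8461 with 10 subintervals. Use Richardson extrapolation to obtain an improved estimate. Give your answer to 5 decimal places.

R = (4·T_{10} − T_5) / 3 = (4·2.8461 − 3.2452)/3 = (8.1392)/3 = 2.71307.

2.71307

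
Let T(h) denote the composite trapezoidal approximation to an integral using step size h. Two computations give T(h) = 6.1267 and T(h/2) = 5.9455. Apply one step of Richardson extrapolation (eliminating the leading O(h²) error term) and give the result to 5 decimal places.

R = (4·T(h/2) − T(h)) / 3 = (4·5.9455 − 6.1267)/3 = (17.6553)/3 = 5.88510.

5.88510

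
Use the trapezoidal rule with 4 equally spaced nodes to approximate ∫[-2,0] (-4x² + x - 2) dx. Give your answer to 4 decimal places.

h = (0 − (-2))/3 = 0.666667.
Nodes x₀,…,x₃ = -2, -1.333333, -0.666667, 0.
f(x) = -4x² + x - 2: f₀=-20, f₁=-10.444444, f₂=-4.444444, f₃=-2.
(h/2)·[f₀ + 2f₁ + 2f₂ + f₃] = 0.333333·(-51.777778) = -17.2593.

-17.2593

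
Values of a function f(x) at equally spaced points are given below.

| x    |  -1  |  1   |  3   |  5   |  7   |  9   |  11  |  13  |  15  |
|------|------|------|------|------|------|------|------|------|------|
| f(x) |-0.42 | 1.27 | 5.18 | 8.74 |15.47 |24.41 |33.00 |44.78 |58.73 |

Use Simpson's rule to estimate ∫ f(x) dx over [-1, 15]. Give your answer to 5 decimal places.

321.60667

h = 2, n = 8.
(h/3)·[y₀ + 4y₁ + 2y₂ + 4y₃ + 2y₄ + 4y₅ + 2y₆ + 4y₇ + y₈] = 0.666667·(482.41) = 321.60667.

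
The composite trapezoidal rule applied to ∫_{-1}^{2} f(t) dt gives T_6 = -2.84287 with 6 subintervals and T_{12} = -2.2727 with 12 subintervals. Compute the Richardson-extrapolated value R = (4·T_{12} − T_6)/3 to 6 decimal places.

-2.082643

R = (4·T_{12} − T_6) / 3 = (4·(-2.2727) − (-2.84287))/3 = (-6.24793)/3 = -2.082643.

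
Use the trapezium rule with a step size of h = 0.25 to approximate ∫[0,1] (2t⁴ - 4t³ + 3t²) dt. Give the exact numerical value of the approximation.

0.41015625

h = (1 − 0)/4 = 0.25.
Nodes t₀,…,t₄ = 0, 0.25, 0.5, 0.75, 1.
f(t) = 2t⁴ - 4t³ + 3t²: f₀=0, f₁=0.1328125, f₂=0.375, f₃=0.6328125, f₄=1.
(h/2)·[f₀ + 2f₁ + 2f₂ + 2f₃ + f₄] = 0.125·(3.28125) = 0.41015625.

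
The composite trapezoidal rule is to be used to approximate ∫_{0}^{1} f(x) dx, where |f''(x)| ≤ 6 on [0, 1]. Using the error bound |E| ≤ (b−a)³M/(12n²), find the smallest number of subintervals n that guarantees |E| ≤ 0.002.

Need 6/(12n²) ≤ 0.002.
n² ≥ 6/(12·0.002) = 250 ⇒ n ≥ 15.8114, so the smallest n is 16.

16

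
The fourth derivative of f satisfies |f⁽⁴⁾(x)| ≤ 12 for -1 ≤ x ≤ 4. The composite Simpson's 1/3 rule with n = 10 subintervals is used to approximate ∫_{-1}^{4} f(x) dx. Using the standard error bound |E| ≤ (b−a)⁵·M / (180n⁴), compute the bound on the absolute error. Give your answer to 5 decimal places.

0.02083

|E| ≤ (5)⁵·12 / (180·10⁴) = 37500/1800000 = 0.02083.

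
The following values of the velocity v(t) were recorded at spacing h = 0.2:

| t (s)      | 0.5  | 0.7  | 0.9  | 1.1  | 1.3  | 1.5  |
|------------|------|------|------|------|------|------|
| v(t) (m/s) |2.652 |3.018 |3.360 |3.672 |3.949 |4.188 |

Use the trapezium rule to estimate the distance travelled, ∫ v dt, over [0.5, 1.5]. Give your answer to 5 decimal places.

3.48380

h = 0.2, n = 5.
(h/2)·[y₀ + 2y₁ + 2y₂ + 2y₃ + 2y₄ + y₅] = 0.1·(34.838) = 3.48380.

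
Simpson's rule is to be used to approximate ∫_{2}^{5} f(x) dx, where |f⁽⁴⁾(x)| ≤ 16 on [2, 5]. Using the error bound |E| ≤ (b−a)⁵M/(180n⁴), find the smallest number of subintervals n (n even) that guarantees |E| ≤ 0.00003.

Need 3888/(180n⁴) ≤ 0.00003.
n⁴ ≥ 3888/(180·0.00003) = 720000 ⇒ n ≥ 29.1295, so the smallest even n is 30. (n must be even for Simpson's rule.)

30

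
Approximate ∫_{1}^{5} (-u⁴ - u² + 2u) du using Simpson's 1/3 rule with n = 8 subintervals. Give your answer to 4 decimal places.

-642.1667

h = (5 − 1)/8 = 0.5.
Nodes u₀,…,u₈ = 1, 1.5, 2, 2.5, 3, 3.5, 4, 4.5, 5.
f(u) = -u⁴ - u² + 2u: f₀=0, f₁=-4.3125, f₂=-16, f₃=-40.3125, f₄=-84, f₅=-155.3125, f₆=-264, f₇=-421.3125, f₈=-640.
(h/3)·[f₀ + 4f₁ + 2f₂ + 4f₃ + 2f₄ + 4f₅ + 2f₆ + 4f₇ + f₈] = 0.166667·(-3853) = -642.1667.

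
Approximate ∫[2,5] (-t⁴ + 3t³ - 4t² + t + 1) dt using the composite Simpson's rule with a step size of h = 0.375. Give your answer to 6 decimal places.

h = (5 − 2)/8 = 0.375.
Nodes t₀,…,t₈ = 2, 2.375, 2.75, 3.125, 3.5, 3.875, 4.25, 4.625, 5.
f(t) = -t⁴ + 3t³ - 4t² + t + 1: f₀=-5, f₁=-10.814697265625, f₂=-21.30078125, f₃=-38.752197265625, f₄=-65.9375, f₅=-106.099853515625, f₆=-162.95703125, f₇=-240.701416015625, f₈=-344.
(h/3)·[f₀ + 4f₁ + 2f₂ + 4f₃ + 2f₄ + 4f₅ + 2f₆ + 4f₇ + f₈] = 0.125·(-2434.86328125) = -304.357910.

-304.357910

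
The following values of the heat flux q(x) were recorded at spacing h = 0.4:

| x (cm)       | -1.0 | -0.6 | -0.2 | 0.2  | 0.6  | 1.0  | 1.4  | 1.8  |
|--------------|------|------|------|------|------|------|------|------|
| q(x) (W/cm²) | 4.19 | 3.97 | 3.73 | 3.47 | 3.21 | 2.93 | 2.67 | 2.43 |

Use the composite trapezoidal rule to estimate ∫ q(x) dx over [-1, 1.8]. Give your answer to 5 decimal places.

9.31600

h = 0.4, n = 7.
(h/2)·[y₀ + 2y₁ + 2y₂ + 2y₃ + 2y₄ + 2y₅ + 2y₆ + y₇] = 0.2·(46.58) = 9.31600.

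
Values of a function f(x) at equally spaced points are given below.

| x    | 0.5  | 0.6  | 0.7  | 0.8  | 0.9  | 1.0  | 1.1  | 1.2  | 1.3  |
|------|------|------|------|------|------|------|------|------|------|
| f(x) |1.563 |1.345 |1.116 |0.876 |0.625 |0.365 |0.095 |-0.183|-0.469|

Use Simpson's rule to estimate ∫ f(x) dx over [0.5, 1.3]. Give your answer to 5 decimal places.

0.47927

h = 0.1, n = 8.
(h/3)·[y₀ + 4y₁ + 2y₂ + 4y₃ + 2y₄ + 4y₅ + 2y₆ + 4y₇ + y₈] = 0.033333·(14.378) = 0.47927.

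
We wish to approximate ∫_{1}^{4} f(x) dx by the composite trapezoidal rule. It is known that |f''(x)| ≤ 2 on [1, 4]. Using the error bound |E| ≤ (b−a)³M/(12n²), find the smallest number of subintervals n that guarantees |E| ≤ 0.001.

68

Need 54/(12n²) ≤ 0.001.
n² ≥ 54/(12·0.001) = 4500 ⇒ n ≥ 67.0820, so the smallest n is 68.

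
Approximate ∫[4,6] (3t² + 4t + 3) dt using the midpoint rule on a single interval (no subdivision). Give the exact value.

M = (b−a)·f(5) = 2·(98) = 196.

196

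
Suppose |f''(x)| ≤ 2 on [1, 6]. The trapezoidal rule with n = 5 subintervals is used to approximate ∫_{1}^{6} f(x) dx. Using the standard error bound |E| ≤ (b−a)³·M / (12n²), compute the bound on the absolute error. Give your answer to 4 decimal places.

0.8333

|E| ≤ (5)³·2 / (12·5²) = 250/300 = 0.8333.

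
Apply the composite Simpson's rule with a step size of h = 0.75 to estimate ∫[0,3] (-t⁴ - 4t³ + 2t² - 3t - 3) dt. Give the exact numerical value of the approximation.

h = (3 − 0)/4 = 0.75.
Nodes t₀,…,t₄ = 0, 0.75, 1.5, 2.25, 3.
f(t) = -t⁴ - 4t³ + 2t² - 3t - 3: f₀=-3, f₁=-6.12890625, f₂=-21.5625, f₃=-70.81640625, f₄=-183.
(h/3)·[f₀ + 4f₁ + 2f₂ + 4f₃ + f₄] = 0.25·(-536.90625) = -134.2265625.

-134.2265625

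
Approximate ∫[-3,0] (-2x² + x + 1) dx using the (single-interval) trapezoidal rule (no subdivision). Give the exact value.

-28.5

T = (b−a)/2 · [f(-3) + f(0)] = 1.5·[(-20) + 1] = -28.5.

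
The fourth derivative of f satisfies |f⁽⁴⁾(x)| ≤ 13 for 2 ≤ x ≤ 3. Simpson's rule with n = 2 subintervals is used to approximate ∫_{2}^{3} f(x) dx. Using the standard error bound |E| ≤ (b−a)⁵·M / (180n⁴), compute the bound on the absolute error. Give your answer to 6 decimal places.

0.004514

|E| ≤ (1)⁵·13 / (180·2⁴) = 13/2880 = 0.004514.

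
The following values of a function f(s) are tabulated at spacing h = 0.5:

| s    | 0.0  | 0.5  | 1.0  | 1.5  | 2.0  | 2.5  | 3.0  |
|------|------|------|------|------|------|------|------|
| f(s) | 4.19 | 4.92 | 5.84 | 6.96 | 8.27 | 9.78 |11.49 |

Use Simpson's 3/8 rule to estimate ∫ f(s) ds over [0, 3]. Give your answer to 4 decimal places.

21.7556

h = 0.5, n = 6.
(3h/8)·[y₀ + 3y₁ + 3y₂ + 2y₃ + 3y₄ + 3y₅ + y₆] = 0.1875·(116.03) = 21.7556.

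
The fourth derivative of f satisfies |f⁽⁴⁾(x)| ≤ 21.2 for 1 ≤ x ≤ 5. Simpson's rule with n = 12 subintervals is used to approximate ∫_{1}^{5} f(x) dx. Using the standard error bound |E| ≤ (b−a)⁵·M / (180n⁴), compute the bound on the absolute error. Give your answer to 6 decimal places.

0.005816

|E| ≤ (4)⁵·21.2 / (180·12⁴) = 21708.8/3732480 = 0.005816.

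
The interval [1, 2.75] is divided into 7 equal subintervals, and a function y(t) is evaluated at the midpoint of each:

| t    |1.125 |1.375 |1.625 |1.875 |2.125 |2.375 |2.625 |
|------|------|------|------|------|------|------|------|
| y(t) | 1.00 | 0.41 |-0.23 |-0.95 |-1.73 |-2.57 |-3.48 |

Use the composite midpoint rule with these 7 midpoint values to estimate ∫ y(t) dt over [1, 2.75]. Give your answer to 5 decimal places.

-1.88750

h = 0.25, n = 7.
h·[y(m₁) + y(m₂) + y(m₃) + y(m₄) + y(m₅) + y(m₆) + y(m₇)] = 0.25·(-7.55) = -1.88750.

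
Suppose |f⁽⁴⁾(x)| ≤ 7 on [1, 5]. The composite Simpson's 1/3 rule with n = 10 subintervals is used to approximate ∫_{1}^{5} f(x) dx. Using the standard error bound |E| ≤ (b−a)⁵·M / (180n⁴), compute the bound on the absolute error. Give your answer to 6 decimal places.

|E| ≤ (4)⁵·7 / (180·10⁴) = 7168/1800000 = 0.003982.

0.003982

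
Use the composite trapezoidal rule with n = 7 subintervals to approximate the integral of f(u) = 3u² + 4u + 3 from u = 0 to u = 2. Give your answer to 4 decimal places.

22.0816

h = (2 − 0)/7 = 0.285714.
Nodes u₀,…,u₇ = 0, 0.285714, 0.571429, 0.857143, 1.142857, 1.428571, 1.714286, 2.
f(u) = 3u² + 4u + 3: f₀=3, f₁=4.387755, f₂=6.265306, f₃=8.632653, f₄=11.489796, f₅=14.836735, f₆=18.673469, f₇=23.
(h/2)·[f₀ + 2f₁ + 2f₂ + 2f₃ + 2f₄ + 2f₅ + 2f₆ + f₇] = 0.142857·(154.571429) = 22.0816.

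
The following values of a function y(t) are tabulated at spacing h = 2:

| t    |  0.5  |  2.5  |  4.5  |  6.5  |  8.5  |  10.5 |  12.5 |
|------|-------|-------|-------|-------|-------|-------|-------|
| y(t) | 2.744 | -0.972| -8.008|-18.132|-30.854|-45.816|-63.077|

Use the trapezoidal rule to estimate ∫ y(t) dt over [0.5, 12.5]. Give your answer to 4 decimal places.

h = 2, n = 6.
(h/2)·[y₀ + 2y₁ + 2y₂ + 2y₃ + 2y₄ + 2y₅ + y₆] = 1·(-267.897) = -267.8970.

-267.8970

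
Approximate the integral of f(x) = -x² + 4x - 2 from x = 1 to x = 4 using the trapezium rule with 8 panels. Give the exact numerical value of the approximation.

2.9296875

h = (4 − 1)/8 = 0.375.
Nodes x₀,…,x₈ = 1, 1.375, 1.75, 2.125, 2.5, 2.875, 3.25, 3.625, 4.
f(x) = -x² + 4x - 2: f₀=1, f₁=1.609375, f₂=1.9375, f₃=1.984375, f₄=1.75, f₅=1.234375, f₆=0.4375, f₇=-0.640625, f₈=-2.
(h/2)·[f₀ + 2f₁ + 2f₂ + 2f₃ + 2f₄ + 2f₅ + 2f₆ + 2f₇ + f₈] = 0.1875·(15.625) = 2.9296875.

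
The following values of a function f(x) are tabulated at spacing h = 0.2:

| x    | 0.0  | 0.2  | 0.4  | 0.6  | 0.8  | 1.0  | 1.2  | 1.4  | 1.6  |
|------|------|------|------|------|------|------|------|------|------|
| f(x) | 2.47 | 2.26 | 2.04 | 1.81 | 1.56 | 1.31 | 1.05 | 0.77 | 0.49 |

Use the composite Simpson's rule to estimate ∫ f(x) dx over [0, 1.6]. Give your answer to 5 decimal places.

2.45733

h = 0.2, n = 8.
(h/3)·[y₀ + 4y₁ + 2y₂ + 4y₃ + 2y₄ + 4y₅ + 2y₆ + 4y₇ + y₈] = 0.066667·(36.86) = 2.45733.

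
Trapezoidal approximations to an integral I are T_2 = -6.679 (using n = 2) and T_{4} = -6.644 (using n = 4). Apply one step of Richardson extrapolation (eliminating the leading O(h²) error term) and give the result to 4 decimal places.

-6.6323

R = (4·T_{4} − T_2) / 3 = (4·(-6.644) − (-6.679))/3 = (-19.897)/3 = -6.6323.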